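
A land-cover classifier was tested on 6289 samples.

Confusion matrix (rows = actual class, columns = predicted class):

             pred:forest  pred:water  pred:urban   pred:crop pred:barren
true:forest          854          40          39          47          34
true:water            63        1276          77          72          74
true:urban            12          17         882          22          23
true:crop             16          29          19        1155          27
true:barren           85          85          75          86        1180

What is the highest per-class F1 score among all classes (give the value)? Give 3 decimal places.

Per-class F1 score (2·TP/(2·TP+FP+FN)):
  forest: TP=854, FP=63+12+16+85=176, FN=40+39+47+34=160 → 1708/2044 = 0.8356
  water: TP=1276, FP=40+17+29+85=171, FN=63+77+72+74=286 → 2552/3009 = 0.8481
  urban: TP=882, FP=39+77+19+75=210, FN=12+17+22+23=74 → 1764/2048 = 0.8613
  crop: TP=1155, FP=47+72+22+86=227, FN=16+29+19+27=91 → 2310/2628 = 0.8790
  barren: TP=1180, FP=34+74+23+27=158, FN=85+85+75+86=331 → 2360/2849 = 0.8284
Highest is class 'crop' with F1 score = 0.879.

0.879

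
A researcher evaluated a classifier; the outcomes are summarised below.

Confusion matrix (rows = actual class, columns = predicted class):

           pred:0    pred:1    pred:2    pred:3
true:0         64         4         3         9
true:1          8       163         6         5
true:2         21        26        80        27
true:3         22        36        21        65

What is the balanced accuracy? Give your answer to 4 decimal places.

0.6666

Balanced accuracy = mean of per-class recall.
  0: recall = 64/80 = 0.80000
  1: recall = 163/182 = 0.89560
  2: recall = 80/154 = 0.51948
  3: recall = 65/144 = 0.45139
Mean = (0.80000 + 0.89560 + 0.51948 + 0.45139) / 4 = 0.6666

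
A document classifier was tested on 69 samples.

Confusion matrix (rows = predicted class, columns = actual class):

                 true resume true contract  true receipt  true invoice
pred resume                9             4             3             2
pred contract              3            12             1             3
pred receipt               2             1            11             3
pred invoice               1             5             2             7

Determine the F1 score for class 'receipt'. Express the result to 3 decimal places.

Take TP from the diagonal, FP from the rest of the 'receipt' prediction marginal, FN from the rest of the 'receipt' actual marginal.
F1 score = 2·TP/(2·TP+FP+FN).
receipt: TP=11, FP=2+1+3=6, FN=3+1+2=6 → 22/34 = 0.6471

0.647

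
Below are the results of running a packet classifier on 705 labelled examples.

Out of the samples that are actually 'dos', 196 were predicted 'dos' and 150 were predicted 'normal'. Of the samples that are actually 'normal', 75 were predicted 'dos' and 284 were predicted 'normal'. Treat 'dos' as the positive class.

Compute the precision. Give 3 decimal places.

Precision = TP/(TP+FP) = 196/(196+75) = 196/271 = 0.723

0.723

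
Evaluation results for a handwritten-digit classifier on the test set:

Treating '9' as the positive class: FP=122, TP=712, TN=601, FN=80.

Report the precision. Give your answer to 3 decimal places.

0.854

Precision = TP/(TP+FP) = 712/(712+122) = 712/834 = 0.854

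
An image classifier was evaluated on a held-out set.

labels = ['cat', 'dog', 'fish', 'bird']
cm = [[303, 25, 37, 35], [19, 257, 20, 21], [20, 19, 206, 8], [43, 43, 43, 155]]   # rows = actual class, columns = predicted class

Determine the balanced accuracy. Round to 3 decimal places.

0.732

Balanced accuracy = mean of per-class recall.
  cat: recall = 303/400 = 0.7575
  dog: recall = 257/317 = 0.8107
  fish: recall = 206/253 = 0.8142
  bird: recall = 155/284 = 0.5458
Mean = (0.7575 + 0.8107 + 0.8142 + 0.5458) / 4 = 0.732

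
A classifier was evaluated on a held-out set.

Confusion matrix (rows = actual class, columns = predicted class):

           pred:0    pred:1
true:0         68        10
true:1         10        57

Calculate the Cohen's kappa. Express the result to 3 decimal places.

Observed agreement pₒ = trace/N = 125/145 = 0.8621
Expected agreement pₑ = Σ (rowᵢ·colᵢ)/N² = (78·78 + 67·67)/145² = 0.5029
κ = (pₒ − pₑ)/(1 − pₑ) = (0.8621 − 0.5029)/(1 − 0.5029) = 0.723

0.723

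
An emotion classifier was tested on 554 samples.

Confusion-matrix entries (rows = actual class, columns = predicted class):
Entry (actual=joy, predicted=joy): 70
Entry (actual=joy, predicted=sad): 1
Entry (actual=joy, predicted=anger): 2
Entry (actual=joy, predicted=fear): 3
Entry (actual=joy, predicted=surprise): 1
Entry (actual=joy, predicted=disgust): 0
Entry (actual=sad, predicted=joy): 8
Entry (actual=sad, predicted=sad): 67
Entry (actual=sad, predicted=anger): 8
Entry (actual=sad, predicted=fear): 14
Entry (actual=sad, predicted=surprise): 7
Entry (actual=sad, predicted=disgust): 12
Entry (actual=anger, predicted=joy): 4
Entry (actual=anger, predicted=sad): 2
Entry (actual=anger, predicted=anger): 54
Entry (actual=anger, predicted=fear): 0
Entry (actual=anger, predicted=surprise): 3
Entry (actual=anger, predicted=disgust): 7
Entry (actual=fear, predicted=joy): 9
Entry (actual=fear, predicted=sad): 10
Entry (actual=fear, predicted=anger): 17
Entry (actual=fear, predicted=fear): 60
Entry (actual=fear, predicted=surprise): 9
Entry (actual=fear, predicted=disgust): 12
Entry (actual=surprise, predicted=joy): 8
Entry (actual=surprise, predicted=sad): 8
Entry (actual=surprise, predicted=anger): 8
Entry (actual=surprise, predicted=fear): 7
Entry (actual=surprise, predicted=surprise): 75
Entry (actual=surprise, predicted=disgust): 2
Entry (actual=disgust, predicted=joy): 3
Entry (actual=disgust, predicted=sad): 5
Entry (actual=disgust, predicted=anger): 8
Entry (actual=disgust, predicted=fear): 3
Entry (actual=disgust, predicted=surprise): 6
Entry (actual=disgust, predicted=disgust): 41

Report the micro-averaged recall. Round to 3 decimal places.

Micro-averaging pools counts across classes: ΣTP=367, ΣFP=187, ΣFN=187.
Micro-recall = TP/(TP+FN) on pooled counts = 0.662 (equals overall accuracy in single-label multiclass).

0.662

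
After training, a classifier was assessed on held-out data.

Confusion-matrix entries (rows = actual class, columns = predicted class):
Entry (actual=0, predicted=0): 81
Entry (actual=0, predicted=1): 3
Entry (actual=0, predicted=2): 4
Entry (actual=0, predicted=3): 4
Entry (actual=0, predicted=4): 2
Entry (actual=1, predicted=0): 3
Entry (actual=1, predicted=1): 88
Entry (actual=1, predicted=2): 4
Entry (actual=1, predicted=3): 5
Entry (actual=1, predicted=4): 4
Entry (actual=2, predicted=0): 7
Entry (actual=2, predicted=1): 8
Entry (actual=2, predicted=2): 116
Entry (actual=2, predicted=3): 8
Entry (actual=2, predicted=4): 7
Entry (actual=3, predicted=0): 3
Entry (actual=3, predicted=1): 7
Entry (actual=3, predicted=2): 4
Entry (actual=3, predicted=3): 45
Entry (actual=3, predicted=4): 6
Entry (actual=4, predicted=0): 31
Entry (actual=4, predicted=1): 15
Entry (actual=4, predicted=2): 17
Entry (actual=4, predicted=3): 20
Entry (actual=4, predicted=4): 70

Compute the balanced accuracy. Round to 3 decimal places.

0.730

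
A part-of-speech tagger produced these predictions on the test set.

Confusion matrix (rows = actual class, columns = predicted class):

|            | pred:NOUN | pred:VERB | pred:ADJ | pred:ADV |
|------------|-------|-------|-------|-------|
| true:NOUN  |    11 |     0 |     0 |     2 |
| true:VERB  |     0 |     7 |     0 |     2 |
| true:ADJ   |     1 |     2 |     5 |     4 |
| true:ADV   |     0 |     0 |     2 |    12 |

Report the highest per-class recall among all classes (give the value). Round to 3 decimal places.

0.857

Per-class recall (TP/(TP+FN)):
  NOUN: TP=11, FN=0+0+2=2 → 11/13 = 0.8462
  VERB: TP=7, FN=0+0+2=2 → 7/9 = 0.7778
  ADJ: TP=5, FN=1+2+4=7 → 5/12 = 0.4167
  ADV: TP=12, FN=0+0+2=2 → 12/14 = 0.8571
Highest is class 'ADV' with recall = 0.857.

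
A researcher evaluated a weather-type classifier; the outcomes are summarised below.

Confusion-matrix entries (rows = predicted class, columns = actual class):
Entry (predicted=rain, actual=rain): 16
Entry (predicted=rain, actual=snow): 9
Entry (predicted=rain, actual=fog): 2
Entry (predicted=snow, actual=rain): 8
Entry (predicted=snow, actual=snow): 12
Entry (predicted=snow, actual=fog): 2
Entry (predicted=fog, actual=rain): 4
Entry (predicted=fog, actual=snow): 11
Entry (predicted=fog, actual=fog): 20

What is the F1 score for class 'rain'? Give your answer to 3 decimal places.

One-vs-rest for 'rain': TP = diagonal; FP = other classes predicted 'rain'; FN = 'rain' predicted as other.
F1 score = 2·TP/(2·TP+FP+FN).
rain: TP=16, FP=9+2=11, FN=8+4=12 → 32/55 = 0.5818

0.582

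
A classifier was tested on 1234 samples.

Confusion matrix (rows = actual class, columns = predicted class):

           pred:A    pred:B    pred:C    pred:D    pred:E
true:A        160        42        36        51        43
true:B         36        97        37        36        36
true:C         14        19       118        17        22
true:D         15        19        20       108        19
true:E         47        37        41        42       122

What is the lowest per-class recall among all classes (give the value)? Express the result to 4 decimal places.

Per-class recall (TP/(TP+FN)):
  A: TP=160, FN=42+36+51+43=172 → 160/332 = 0.48193
  B: TP=97, FN=36+37+36+36=145 → 97/242 = 0.40083
  C: TP=118, FN=14+19+17+22=72 → 118/190 = 0.62105
  D: TP=108, FN=15+19+20+19=73 → 108/181 = 0.59669
  E: TP=122, FN=47+37+41+42=167 → 122/289 = 0.42215
Lowest is class 'B' with recall = 0.4008.

0.4008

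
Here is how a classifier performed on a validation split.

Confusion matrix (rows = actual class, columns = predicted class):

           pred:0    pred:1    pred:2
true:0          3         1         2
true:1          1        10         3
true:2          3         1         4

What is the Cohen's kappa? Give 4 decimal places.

Observed agreement pₒ = trace/N = 17/28 = 0.60714
Expected agreement pₑ = Σ (rowᵢ·colᵢ)/N² = (6·7 + 14·12 + 8·9)/28² = 0.35969
κ = (pₒ − pₑ)/(1 − pₑ) = (0.60714 − 0.35969)/(1 − 0.35969) = 0.3865

0.3865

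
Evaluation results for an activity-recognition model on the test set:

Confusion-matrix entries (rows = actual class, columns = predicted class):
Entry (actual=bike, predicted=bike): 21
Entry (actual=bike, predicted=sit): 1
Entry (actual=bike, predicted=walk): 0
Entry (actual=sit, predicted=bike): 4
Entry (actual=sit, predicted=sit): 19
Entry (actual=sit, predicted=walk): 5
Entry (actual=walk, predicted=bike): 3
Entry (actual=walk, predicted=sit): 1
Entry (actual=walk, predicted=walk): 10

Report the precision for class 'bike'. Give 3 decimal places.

0.750

Take TP from the diagonal, FP from the rest of the 'bike' prediction marginal, FN from the rest of the 'bike' actual marginal.
precision = TP/(TP+FP).
bike: TP=21, FP=4+3=7 → 21/28 = 0.7500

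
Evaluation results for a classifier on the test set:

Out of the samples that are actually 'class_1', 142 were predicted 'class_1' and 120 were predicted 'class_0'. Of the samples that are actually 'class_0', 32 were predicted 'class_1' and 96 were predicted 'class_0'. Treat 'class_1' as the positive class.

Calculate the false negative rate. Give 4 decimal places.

0.4580

FNR = FN/(FN+TP) = 120/(120+142) = 0.4580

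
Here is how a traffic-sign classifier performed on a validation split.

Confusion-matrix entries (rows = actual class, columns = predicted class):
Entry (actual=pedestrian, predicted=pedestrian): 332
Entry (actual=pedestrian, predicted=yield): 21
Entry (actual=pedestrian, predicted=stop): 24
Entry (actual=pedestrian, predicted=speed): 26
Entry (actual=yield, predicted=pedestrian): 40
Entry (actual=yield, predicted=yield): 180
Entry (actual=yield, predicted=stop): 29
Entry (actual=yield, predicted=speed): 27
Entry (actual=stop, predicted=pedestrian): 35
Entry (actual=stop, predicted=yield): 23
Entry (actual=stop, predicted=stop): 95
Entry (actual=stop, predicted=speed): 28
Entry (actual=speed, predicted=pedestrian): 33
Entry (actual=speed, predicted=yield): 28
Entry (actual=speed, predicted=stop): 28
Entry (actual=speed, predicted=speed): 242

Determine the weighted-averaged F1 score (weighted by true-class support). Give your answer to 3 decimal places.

0.711

Per-class F1 score (2·TP/(2·TP+FP+FN)):
  pedestrian: TP=332, FP=40+35+33=108, FN=21+24+26=71 → 664/843 = 0.7877
  yield: TP=180, FP=21+23+28=72, FN=40+29+27=96 → 360/528 = 0.6818
  stop: TP=95, FP=24+29+28=81, FN=35+23+28=86 → 190/357 = 0.5322
  speed: TP=242, FP=26+27+28=81, FN=33+28+28=89 → 484/654 = 0.7401
Weighted-F1 score = Σ (supportᵢ/N)·F1 scoreᵢ with N=1191: (403/1191)·0.7877 + (276/1191)·0.6818 + (181/1191)·0.5322 + (331/1191)·0.7401 = 0.711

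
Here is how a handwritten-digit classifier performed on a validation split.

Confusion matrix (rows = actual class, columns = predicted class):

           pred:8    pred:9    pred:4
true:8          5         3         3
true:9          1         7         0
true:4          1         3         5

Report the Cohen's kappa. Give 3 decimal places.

0.420

Observed agreement pₒ = trace/N = 17/28 = 0.6071
Expected agreement pₑ = Σ (rowᵢ·colᵢ)/N² = (11·7 + 8·13 + 9·8)/28² = 0.3227
κ = (pₒ − pₑ)/(1 − pₑ) = (0.6071 − 0.3227)/(1 − 0.3227) = 0.420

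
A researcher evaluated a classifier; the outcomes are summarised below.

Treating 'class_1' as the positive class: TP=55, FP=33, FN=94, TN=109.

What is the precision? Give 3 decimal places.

Precision = TP/(TP+FP) = 55/(55+33) = 55/88 = 0.625

0.625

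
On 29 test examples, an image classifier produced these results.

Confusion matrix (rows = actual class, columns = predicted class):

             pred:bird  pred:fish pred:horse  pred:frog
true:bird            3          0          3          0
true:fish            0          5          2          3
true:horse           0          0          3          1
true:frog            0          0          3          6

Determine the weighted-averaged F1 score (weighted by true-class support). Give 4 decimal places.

0.6190

Per-class F1 score (2·TP/(2·TP+FP+FN)):
  bird: TP=3, FP=0+0+0=0, FN=0+3+0=3 → 6/9 = 0.66667
  fish: TP=5, FP=0+0+0=0, FN=0+2+3=5 → 10/15 = 0.66667
  horse: TP=3, FP=3+2+3=8, FN=0+0+1=1 → 6/15 = 0.40000
  frog: TP=6, FP=0+3+1=4, FN=0+0+3=3 → 12/19 = 0.63158
Weighted-F1 score = Σ (supportᵢ/N)·F1 scoreᵢ with N=29: (6/29)·0.66667 + (10/29)·0.66667 + (4/29)·0.40000 + (9/29)·0.63158 = 0.6190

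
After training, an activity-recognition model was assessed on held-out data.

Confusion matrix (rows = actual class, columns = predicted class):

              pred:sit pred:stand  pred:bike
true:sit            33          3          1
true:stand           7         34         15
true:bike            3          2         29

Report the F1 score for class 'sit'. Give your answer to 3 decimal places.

Treat 'sit' as positive and all other classes as negative.
F1 score = 2·TP/(2·TP+FP+FN).
sit: TP=33, FP=7+3=10, FN=3+1=4 → 66/80 = 0.8250

0.825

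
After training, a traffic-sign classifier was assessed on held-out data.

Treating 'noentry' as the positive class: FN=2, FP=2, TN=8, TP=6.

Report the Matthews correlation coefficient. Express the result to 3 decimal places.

0.550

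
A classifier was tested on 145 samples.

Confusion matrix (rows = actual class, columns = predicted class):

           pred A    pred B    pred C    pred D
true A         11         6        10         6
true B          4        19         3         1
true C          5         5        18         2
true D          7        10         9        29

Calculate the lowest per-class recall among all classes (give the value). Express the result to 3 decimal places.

Per-class recall (TP/(TP+FN)):
  A: TP=11, FN=6+10+6=22 → 11/33 = 0.3333
  B: TP=19, FN=4+3+1=8 → 19/27 = 0.7037
  C: TP=18, FN=5+5+2=12 → 18/30 = 0.6000
  D: TP=29, FN=7+10+9=26 → 29/55 = 0.5273
Lowest is class 'A' with recall = 0.333.

0.333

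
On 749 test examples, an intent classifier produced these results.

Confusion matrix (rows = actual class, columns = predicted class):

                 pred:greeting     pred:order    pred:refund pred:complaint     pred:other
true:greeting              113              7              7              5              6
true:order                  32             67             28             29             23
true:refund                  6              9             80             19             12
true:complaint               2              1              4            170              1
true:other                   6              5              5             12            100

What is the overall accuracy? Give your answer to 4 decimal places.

Accuracy = trace / total = (113+67+80+170+100=530) / 749 = 530/749 = 0.7076

0.7076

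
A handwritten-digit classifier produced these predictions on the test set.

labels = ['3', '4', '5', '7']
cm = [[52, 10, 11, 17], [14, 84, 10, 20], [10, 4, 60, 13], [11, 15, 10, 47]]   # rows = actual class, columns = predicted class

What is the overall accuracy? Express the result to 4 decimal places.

0.6263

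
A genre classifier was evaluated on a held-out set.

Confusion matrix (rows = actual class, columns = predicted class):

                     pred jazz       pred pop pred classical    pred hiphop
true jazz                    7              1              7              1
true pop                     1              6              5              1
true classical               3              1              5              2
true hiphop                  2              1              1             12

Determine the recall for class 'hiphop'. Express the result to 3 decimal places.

Take TP from the diagonal, FP from the rest of the 'hiphop' prediction marginal, FN from the rest of the 'hiphop' actual marginal.
recall = TP/(TP+FN).
hiphop: TP=12, FN=2+1+1=4 → 12/16 = 0.7500

0.750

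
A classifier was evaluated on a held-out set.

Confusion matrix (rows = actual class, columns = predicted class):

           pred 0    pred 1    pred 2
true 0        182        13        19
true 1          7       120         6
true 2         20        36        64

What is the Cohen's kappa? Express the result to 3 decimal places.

Observed agreement pₒ = trace/N = 366/467 = 0.7837
Expected agreement pₑ = Σ (rowᵢ·colᵢ)/N² = (214·209 + 133·169 + 120·89)/467² = 0.3571
κ = (pₒ − pₑ)/(1 − pₑ) = (0.7837 − 0.3571)/(1 − 0.3571) = 0.664

0.664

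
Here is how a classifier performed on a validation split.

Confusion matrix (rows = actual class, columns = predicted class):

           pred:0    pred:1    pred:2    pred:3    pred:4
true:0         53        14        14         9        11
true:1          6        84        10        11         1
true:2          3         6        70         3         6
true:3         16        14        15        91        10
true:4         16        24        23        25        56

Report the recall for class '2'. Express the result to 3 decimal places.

0.795

Take TP from the diagonal, FP from the rest of the '2' prediction marginal, FN from the rest of the '2' actual marginal.
recall = TP/(TP+FN).
2: TP=70, FN=3+6+3+6=18 → 70/88 = 0.7955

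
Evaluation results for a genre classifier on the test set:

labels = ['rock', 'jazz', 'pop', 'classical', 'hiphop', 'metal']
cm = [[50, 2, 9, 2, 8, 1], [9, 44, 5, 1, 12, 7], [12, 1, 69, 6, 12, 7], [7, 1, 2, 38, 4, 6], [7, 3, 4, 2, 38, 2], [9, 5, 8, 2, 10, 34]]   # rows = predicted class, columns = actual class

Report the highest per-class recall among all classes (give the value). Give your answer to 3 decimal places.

Per-class recall (TP/(TP+FN)):
  rock: TP=50, FN=9+12+7+7+9=44 → 50/94 = 0.5319
  jazz: TP=44, FN=2+1+1+3+5=12 → 44/56 = 0.7857
  pop: TP=69, FN=9+5+2+4+8=28 → 69/97 = 0.7113
  classical: TP=38, FN=2+1+6+2+2=13 → 38/51 = 0.7451
  hiphop: TP=38, FN=8+12+12+4+10=46 → 38/84 = 0.4524
  metal: TP=34, FN=1+7+7+6+2=23 → 34/57 = 0.5965
Highest is class 'jazz' with recall = 0.786.

0.786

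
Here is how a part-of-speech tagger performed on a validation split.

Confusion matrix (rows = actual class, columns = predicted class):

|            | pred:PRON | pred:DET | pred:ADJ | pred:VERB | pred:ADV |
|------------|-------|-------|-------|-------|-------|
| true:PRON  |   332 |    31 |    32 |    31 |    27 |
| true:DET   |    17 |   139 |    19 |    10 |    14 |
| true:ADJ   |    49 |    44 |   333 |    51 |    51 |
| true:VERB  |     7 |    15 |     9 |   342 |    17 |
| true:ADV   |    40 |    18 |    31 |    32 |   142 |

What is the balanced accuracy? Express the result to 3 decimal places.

0.696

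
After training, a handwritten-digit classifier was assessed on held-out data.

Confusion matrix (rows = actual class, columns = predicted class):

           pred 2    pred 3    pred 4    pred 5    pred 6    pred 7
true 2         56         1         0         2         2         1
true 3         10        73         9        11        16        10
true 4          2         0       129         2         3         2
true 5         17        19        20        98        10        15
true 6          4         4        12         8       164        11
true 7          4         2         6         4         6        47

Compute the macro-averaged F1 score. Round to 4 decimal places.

Per-class F1 score (2·TP/(2·TP+FP+FN)):
  2: TP=56, FP=10+2+17+4+4=37, FN=1+0+2+2+1=6 → 112/155 = 0.72258
  3: TP=73, FP=1+0+19+4+2=26, FN=10+9+11+16+10=56 → 146/228 = 0.64035
  4: TP=129, FP=0+9+20+12+6=47, FN=2+0+2+3+2=9 → 258/314 = 0.82166
  5: TP=98, FP=2+11+2+8+4=27, FN=17+19+20+10+15=81 → 196/304 = 0.64474
  6: TP=164, FP=2+16+3+10+6=37, FN=4+4+12+8+11=39 → 328/404 = 0.81188
  7: TP=47, FP=1+10+2+15+11=39, FN=4+2+6+4+6=22 → 94/155 = 0.60645
Macro-F1 score = mean = (0.72258 + 0.64035 + 0.82166 + 0.64474 + 0.81188 + 0.60645) / 6 = 0.7079

0.7079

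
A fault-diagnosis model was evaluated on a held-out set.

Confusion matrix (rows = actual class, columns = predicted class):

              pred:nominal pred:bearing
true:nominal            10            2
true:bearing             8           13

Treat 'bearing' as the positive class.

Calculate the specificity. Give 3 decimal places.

0.833

Specificity = TN/(TN+FP) = 10/(10+2) = 0.833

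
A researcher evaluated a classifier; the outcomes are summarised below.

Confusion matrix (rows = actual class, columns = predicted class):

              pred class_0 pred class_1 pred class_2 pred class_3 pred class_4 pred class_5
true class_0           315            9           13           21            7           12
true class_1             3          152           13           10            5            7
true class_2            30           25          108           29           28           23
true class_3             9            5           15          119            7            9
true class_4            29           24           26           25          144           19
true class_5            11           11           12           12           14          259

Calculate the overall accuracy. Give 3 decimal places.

Accuracy = trace / total = (315+152+108+119+144+259=1097) / 1560 = 1097/1560 = 0.703

0.703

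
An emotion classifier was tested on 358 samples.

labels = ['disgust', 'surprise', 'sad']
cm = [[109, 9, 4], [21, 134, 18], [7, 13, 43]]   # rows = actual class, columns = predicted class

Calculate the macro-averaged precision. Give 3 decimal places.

0.772

Per-class precision (TP/(TP+FP)):
  disgust: TP=109, FP=21+7=28 → 109/137 = 0.7956
  surprise: TP=134, FP=9+13=22 → 134/156 = 0.8590
  sad: TP=43, FP=4+18=22 → 43/65 = 0.6615
Macro-precision = mean = (0.7956 + 0.8590 + 0.6615) / 3 = 0.772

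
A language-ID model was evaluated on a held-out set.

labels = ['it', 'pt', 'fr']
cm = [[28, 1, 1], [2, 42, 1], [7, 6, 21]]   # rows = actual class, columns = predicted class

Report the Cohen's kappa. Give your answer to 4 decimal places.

Observed agreement pₒ = trace/N = 91/109 = 0.83486
Expected agreement pₑ = Σ (rowᵢ·colᵢ)/N² = (30·37 + 45·49 + 34·23)/109² = 0.34484
κ = (pₒ − pₑ)/(1 − pₑ) = (0.83486 − 0.34484)/(1 − 0.34484) = 0.7479

0.7479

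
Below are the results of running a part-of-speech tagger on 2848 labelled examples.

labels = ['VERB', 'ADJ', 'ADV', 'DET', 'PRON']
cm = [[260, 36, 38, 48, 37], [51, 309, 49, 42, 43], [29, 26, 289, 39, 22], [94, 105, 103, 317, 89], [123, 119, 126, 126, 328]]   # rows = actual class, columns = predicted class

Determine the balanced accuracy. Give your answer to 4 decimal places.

0.5613

Balanced accuracy = mean of per-class recall.
  VERB: recall = 260/419 = 0.62053
  ADJ: recall = 309/494 = 0.62551
  ADV: recall = 289/405 = 0.71358
  DET: recall = 317/708 = 0.44774
  PRON: recall = 328/822 = 0.39903
Mean = (0.62053 + 0.62551 + 0.71358 + 0.44774 + 0.39903) / 5 = 0.5613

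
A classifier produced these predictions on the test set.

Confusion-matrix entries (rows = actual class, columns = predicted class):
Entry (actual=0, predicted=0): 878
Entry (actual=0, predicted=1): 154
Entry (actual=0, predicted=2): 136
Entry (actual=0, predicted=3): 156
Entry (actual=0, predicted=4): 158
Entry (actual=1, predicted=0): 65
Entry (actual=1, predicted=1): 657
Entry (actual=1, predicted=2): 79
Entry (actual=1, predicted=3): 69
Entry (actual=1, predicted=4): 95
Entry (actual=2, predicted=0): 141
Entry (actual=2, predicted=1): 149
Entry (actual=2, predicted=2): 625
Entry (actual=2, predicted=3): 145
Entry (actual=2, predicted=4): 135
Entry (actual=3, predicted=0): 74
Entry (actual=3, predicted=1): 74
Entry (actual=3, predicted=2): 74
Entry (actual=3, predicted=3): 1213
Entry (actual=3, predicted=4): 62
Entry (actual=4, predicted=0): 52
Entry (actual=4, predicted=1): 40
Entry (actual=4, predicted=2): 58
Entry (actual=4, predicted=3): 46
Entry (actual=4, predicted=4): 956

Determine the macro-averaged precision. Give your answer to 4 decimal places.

0.6810

Per-class precision (TP/(TP+FP)):
  0: TP=878, FP=65+141+74+52=332 → 878/1210 = 0.72562
  1: TP=657, FP=154+149+74+40=417 → 657/1074 = 0.61173
  2: TP=625, FP=136+79+74+58=347 → 625/972 = 0.64300
  3: TP=1213, FP=156+69+145+46=416 → 1213/1629 = 0.74463
  4: TP=956, FP=158+95+135+62=450 → 956/1406 = 0.67994
Macro-precision = mean = (0.72562 + 0.61173 + 0.64300 + 0.74463 + 0.67994) / 5 = 0.6810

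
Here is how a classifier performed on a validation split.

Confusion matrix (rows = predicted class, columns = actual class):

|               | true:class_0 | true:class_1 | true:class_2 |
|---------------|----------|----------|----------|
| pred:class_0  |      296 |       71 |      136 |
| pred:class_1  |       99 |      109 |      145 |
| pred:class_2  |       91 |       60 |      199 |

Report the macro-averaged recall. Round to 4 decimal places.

Per-class recall (TP/(TP+FN)):
  class_0: TP=296, FN=99+91=190 → 296/486 = 0.60905
  class_1: TP=109, FN=71+60=131 → 109/240 = 0.45417
  class_2: TP=199, FN=136+145=281 → 199/480 = 0.41458
Macro-recall = mean = (0.60905 + 0.45417 + 0.41458) / 3 = 0.4926

0.4926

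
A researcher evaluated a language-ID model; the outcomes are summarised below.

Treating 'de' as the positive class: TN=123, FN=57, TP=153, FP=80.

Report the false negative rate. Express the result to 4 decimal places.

0.2714

FNR = FN/(FN+TP) = 57/(57+153) = 0.2714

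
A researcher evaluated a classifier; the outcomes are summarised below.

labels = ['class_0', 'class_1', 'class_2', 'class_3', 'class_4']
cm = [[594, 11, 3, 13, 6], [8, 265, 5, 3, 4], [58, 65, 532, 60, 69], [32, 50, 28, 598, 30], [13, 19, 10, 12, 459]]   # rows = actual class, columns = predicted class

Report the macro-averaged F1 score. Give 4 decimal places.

Per-class F1 score (2·TP/(2·TP+FP+FN)):
  class_0: TP=594, FP=8+58+32+13=111, FN=11+3+13+6=33 → 1188/1332 = 0.89189
  class_1: TP=265, FP=11+65+50+19=145, FN=8+5+3+4=20 → 530/695 = 0.76259
  class_2: TP=532, FP=3+5+28+10=46, FN=58+65+60+69=252 → 1064/1362 = 0.78120
  class_3: TP=598, FP=13+3+60+12=88, FN=32+50+28+30=140 → 1196/1424 = 0.83989
  class_4: TP=459, FP=6+4+69+30=109, FN=13+19+10+12=54 → 918/1081 = 0.84921
Macro-F1 score = mean = (0.89189 + 0.76259 + 0.78120 + 0.83989 + 0.84921) / 5 = 0.8250

0.8250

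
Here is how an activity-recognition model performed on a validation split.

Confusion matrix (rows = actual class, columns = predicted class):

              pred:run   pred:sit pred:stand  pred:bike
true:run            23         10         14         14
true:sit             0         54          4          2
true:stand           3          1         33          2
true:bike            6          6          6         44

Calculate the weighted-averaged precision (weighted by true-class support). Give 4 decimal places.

0.7030

Per-class precision (TP/(TP+FP)):
  run: TP=23, FP=0+3+6=9 → 23/32 = 0.71875
  sit: TP=54, FP=10+1+6=17 → 54/71 = 0.76056
  stand: TP=33, FP=14+4+6=24 → 33/57 = 0.57895
  bike: TP=44, FP=14+2+2=18 → 44/62 = 0.70968
Weighted-precision = Σ (supportᵢ/N)·precisionᵢ with N=222: (61/222)·0.71875 + (60/222)·0.76056 + (39/222)·0.57895 + (62/222)·0.70968 = 0.7030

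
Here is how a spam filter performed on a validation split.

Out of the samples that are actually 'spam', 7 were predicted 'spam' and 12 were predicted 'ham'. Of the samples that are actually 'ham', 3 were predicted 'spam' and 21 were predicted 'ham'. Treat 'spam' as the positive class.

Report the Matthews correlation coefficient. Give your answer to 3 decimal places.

0.286

MCC = (TP·TN − FP·FN) / √((TP+FP)(TP+FN)(TN+FP)(TN+FN))
Numerator = 7·21 − 3·12 = 111
Denominator = √(10·19·24·33) = √150480 = 387.9175
MCC = 111 / 387.9175 = 0.286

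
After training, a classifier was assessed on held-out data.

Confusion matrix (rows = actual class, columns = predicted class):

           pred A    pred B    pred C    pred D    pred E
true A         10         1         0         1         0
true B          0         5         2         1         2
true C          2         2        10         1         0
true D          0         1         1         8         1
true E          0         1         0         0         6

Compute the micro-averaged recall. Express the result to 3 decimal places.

0.709

Micro-averaging pools counts across classes: ΣTP=39, ΣFP=16, ΣFN=16.
Micro-recall = TP/(TP+FN) on pooled counts = 0.709 (equals overall accuracy in single-label multiclass).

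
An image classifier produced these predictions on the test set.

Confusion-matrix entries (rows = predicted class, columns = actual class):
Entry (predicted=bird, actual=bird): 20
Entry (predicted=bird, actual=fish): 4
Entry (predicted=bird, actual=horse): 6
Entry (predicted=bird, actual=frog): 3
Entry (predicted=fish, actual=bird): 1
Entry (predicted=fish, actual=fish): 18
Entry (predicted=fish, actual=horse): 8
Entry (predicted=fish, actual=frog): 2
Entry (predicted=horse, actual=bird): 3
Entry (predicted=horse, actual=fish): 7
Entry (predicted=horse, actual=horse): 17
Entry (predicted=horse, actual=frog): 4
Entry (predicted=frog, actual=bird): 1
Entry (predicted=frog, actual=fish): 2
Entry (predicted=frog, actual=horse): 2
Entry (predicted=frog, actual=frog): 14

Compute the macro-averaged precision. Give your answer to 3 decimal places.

Per-class precision (TP/(TP+FP)):
  bird: TP=20, FP=4+6+3=13 → 20/33 = 0.6061
  fish: TP=18, FP=1+8+2=11 → 18/29 = 0.6207
  horse: TP=17, FP=3+7+4=14 → 17/31 = 0.5484
  frog: TP=14, FP=1+2+2=5 → 14/19 = 0.7368
Macro-precision = mean = (0.6061 + 0.6207 + 0.5484 + 0.7368) / 4 = 0.628

0.628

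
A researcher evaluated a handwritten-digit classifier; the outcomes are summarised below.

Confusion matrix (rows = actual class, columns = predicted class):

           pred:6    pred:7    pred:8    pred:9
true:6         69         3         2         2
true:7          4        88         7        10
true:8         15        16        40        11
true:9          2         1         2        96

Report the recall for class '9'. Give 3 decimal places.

Treat '9' as positive and all other classes as negative.
recall = TP/(TP+FN).
9: TP=96, FN=2+1+2=5 → 96/101 = 0.9505

0.950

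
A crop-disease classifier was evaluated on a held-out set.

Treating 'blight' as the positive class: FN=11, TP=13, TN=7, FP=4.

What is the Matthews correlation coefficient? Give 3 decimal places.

MCC = (TP·TN − FP·FN) / √((TP+FP)(TP+FN)(TN+FP)(TN+FN))
Numerator = 13·7 − 4·11 = 47
Denominator = √(17·24·11·18) = √80784 = 284.2253
MCC = 47 / 284.2253 = 0.165

0.165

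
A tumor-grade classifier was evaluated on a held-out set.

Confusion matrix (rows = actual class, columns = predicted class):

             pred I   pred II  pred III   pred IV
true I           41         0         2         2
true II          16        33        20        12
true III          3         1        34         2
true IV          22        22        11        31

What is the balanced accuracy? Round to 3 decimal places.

Balanced accuracy = mean of per-class recall.
  I: recall = 41/45 = 0.9111
  II: recall = 33/81 = 0.4074
  III: recall = 34/40 = 0.8500
  IV: recall = 31/86 = 0.3605
Mean = (0.9111 + 0.4074 + 0.8500 + 0.3605) / 4 = 0.632

0.632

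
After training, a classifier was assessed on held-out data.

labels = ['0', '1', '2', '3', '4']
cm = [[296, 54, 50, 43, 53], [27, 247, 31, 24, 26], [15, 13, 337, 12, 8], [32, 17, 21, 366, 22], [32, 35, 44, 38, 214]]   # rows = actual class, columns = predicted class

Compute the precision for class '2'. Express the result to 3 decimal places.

One-vs-rest for '2': TP = diagonal; FP = other classes predicted '2'; FN = '2' predicted as other.
precision = TP/(TP+FP).
2: TP=337, FP=50+31+21+44=146 → 337/483 = 0.6977

0.698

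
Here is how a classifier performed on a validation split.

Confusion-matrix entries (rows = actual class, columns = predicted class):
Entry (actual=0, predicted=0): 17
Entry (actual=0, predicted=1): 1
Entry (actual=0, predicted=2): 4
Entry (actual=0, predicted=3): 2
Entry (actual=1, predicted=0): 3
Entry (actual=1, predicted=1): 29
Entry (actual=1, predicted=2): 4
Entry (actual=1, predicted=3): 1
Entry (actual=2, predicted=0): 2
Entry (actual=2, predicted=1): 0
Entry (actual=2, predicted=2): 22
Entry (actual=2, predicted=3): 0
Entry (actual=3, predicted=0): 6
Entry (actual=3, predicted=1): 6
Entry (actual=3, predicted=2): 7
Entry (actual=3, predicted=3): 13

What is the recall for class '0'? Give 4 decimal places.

recall = TP/(TP+FN).
0: TP=17, FN=1+4+2=7 → 17/24 = 0.70833

0.7083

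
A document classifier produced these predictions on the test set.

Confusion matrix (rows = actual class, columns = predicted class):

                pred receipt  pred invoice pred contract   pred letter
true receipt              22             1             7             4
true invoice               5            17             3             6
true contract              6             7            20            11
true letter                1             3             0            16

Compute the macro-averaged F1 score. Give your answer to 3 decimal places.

0.581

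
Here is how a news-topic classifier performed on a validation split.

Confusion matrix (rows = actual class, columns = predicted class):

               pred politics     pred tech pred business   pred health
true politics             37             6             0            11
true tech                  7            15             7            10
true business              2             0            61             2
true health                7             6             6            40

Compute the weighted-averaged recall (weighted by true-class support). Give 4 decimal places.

0.7051

Per-class recall (TP/(TP+FN)):
  politics: TP=37, FN=6+0+11=17 → 37/54 = 0.68519
  tech: TP=15, FN=7+7+10=24 → 15/39 = 0.38462
  business: TP=61, FN=2+0+2=4 → 61/65 = 0.93846
  health: TP=40, FN=7+6+6=19 → 40/59 = 0.67797
Weighted-recall = Σ (supportᵢ/N)·recallᵢ with N=217: (54/217)·0.68519 + (39/217)·0.38462 + (65/217)·0.93846 + (59/217)·0.67797 = 0.7051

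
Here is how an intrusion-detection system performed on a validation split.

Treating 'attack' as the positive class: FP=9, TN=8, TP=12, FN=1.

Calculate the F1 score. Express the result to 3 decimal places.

Precision = TP/(TP+FP) = 12/21 = 0.5714
Recall = TP/(TP+FN) = 12/13 = 0.9231
F1 = 2·TP/(2·TP+FP+FN) = 24/34 = 0.706

0.706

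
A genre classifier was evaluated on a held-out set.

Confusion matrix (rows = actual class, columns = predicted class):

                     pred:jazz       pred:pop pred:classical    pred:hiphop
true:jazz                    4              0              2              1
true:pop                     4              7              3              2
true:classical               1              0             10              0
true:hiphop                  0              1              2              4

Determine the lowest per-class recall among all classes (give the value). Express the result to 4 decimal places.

0.4375

Per-class recall (TP/(TP+FN)):
  jazz: TP=4, FN=0+2+1=3 → 4/7 = 0.57143
  pop: TP=7, FN=4+3+2=9 → 7/16 = 0.43750
  classical: TP=10, FN=1+0+0=1 → 10/11 = 0.90909
  hiphop: TP=4, FN=0+1+2=3 → 4/7 = 0.57143
Lowest is class 'pop' with recall = 0.4375.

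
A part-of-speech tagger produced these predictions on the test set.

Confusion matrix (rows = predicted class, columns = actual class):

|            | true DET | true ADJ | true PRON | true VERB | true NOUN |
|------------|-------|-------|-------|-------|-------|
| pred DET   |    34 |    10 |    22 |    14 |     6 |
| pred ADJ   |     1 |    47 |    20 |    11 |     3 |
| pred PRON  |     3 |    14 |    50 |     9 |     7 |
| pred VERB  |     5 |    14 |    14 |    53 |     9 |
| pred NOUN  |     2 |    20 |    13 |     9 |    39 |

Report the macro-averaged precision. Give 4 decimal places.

0.5197

Per-class precision (TP/(TP+FP)):
  DET: TP=34, FP=10+22+14+6=52 → 34/86 = 0.39535
  ADJ: TP=47, FP=1+20+11+3=35 → 47/82 = 0.57317
  PRON: TP=50, FP=3+14+9+7=33 → 50/83 = 0.60241
  VERB: TP=53, FP=5+14+14+9=42 → 53/95 = 0.55789
  NOUN: TP=39, FP=2+20+13+9=44 → 39/83 = 0.46988
Macro-precision = mean = (0.39535 + 0.57317 + 0.60241 + 0.55789 + 0.46988) / 5 = 0.5197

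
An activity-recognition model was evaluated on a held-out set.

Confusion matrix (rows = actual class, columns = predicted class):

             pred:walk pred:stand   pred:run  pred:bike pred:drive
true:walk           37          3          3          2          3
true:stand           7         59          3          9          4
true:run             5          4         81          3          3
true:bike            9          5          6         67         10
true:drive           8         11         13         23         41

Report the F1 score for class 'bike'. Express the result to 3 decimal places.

Take TP from the diagonal, FP from the rest of the 'bike' prediction marginal, FN from the rest of the 'bike' actual marginal.
F1 score = 2·TP/(2·TP+FP+FN).
bike: TP=67, FP=2+9+3+23=37, FN=9+5+6+10=30 → 134/201 = 0.6667

0.667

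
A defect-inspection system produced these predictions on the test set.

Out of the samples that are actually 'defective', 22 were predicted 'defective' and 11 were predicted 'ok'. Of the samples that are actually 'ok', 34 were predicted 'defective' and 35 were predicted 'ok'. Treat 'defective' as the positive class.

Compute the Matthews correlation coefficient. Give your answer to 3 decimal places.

0.164

MCC = (TP·TN − FP·FN) / √((TP+FP)(TP+FN)(TN+FP)(TN+FN))
Numerator = 22·35 − 34·11 = 396
Denominator = √(56·33·69·46) = √5865552 = 2421.8902
MCC = 396 / 2421.8902 = 0.164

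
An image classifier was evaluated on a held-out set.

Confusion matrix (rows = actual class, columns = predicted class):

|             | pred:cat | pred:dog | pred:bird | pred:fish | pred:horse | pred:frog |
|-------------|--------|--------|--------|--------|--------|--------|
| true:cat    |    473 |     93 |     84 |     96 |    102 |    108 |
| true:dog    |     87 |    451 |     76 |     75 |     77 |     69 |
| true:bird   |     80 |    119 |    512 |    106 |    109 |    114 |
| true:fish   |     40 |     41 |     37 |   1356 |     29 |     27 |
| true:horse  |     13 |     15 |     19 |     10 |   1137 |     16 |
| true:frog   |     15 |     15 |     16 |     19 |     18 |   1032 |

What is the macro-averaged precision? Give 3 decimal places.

Per-class precision (TP/(TP+FP)):
  cat: TP=473, FP=87+80+40+13+15=235 → 473/708 = 0.6681
  dog: TP=451, FP=93+119+41+15+15=283 → 451/734 = 0.6144
  bird: TP=512, FP=84+76+37+19+16=232 → 512/744 = 0.6882
  fish: TP=1356, FP=96+75+106+10+19=306 → 1356/1662 = 0.8159
  horse: TP=1137, FP=102+77+109+29+18=335 → 1137/1472 = 0.7724
  frog: TP=1032, FP=108+69+114+27+16=334 → 1032/1366 = 0.7555
Macro-precision = mean = (0.6681 + 0.6144 + 0.6882 + 0.8159 + 0.7724 + 0.7555) / 6 = 0.719

0.719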